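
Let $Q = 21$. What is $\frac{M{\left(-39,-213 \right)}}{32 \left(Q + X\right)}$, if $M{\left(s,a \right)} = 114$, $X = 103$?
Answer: $\frac{57}{1984} \approx 0.02873$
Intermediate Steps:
$\frac{M{\left(-39,-213 \right)}}{32 \left(Q + X\right)} = \frac{114}{32 \left(21 + 103\right)} = \frac{114}{32 \cdot 124} = \frac{114}{3968} = 114 \cdot \frac{1}{3968} = \frac{57}{1984}$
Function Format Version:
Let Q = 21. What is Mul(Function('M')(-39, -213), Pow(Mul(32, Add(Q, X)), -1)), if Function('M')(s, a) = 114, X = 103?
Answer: Rational(57, 1984) ≈ 0.028730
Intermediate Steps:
Mul(Function('M')(-39, -213), Pow(Mul(32, Add(Q, X)), -1)) = Mul(114, Pow(Mul(32, Add(21, 103)), -1)) = Mul(114, Pow(Mul(32, 124), -1)) = Mul(114, Pow(3968, -1)) = Mul(114, Rational(1, 3968)) = Rational(57, 1984)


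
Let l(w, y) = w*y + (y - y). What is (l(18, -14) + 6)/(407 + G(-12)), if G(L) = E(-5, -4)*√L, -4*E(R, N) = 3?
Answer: -400488/662623 - 1476*I*√3/662623 ≈ -0.6044 - 0.0038582*I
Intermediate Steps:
E(R, N) = -¾ (E(R, N) = -¼*3 = -¾)
G(L) = -3*√L/4
l(w, y) = w*y (l(w, y) = w*y + 0 = w*y)
(l(18, -14) + 6)/(407 + G(-12)) = (18*(-14) + 6)/(407 - 3*I*√3/2) = (-252 + 6)/(407 - 3*I*√3/2) = -246/(407 - 3*I*√3/2)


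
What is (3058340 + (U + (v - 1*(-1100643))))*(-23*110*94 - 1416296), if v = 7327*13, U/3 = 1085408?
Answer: -12423168745128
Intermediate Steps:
U = 3256224 (U = 3*1085408 = 3256224)
v = 95251
(3058340 + (U + (v - 1*(-1100643))))*(-23*110*94 - 1416296) = (3058340 + (3256224 + (95251 - 1*(-1100643))))*(-23*110*94 - 1416296) = (3058340 + (3256224 + (95251 + 1100643)))*(-2530*94 - 1416296) = (3058340 + (3256224 + 1195894))*(-237820 - 1416296) = (3058340 + 4452118)*(-1654116) = 7510458*(-1654116) = -12423168745128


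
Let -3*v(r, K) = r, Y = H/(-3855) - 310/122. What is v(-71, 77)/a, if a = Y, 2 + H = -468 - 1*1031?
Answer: -5565335/505964 ≈ -10.999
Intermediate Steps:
H = -1501 (H = -2 + (-468 - 1*1031) = -2 + (-468 - 1031) = -2 - 1499 = -1501)
Y = -505964/235155 (Y = -1501/(-3855) - 310/122 = -1501*(-1/3855) - 310*1/122 = 1501/3855 - 155/61 = -505964/235155 ≈ -2.1516)
a = -505964/235155 ≈ -2.1516
v(r, K) = -r/3
v(-71, 77)/a = (-1/3*(-71))/(-505964/235155) = (71/3)*(-235155/505964) = -5565335/505964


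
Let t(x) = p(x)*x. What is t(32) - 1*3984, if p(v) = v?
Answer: -2960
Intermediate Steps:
t(x) = x**2 (t(x) = x*x = x**2)
t(32) - 1*3984 = 32**2 - 1*3984 = 1024 - 3984 = -2960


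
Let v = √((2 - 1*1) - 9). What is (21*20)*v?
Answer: 840*I*√2 ≈ 1187.9*I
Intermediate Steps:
v = 2*I*√2 (v = √((2 - 1) - 9) = √(1 - 9) = √(-8) = 2*I*√2 ≈ 2.8284*I)
(21*20)*v = (21*20)*(2*I*√2) = 420*(2*I*√2) = 840*I*√2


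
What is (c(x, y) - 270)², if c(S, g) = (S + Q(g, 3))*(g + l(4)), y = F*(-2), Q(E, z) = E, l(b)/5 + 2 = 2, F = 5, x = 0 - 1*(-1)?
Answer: 32400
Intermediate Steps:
x = 1 (x = 0 + 1 = 1)
l(b) = 0 (l(b) = -10 + 5*2 = -10 + 10 = 0)
y = -10 (y = 5*(-2) = -10)
c(S, g) = g*(S + g) (c(S, g) = (S + g)*(g + 0) = (S + g)*g = g*(S + g))
(c(x, y) - 270)² = (-10*(1 - 10) - 270)² = (-10*(-9) - 270)² = (90 - 270)² = (-180)² = 32400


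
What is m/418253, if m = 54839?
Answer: 54839/418253 ≈ 0.13111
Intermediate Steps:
m/418253 = 54839/418253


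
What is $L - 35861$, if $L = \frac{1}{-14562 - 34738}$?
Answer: $- \frac{1767947301}{49300} \approx -35861.0$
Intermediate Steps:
$L = - \frac{1}{49300}$ ($L = \frac{1}{-49300} = - \frac{1}{49300} \approx -2.0284 \cdot 10^{-5}$)
$L - 35861 = - \frac{1}{49300} - 35861 = - \frac{1767947301}{49300}$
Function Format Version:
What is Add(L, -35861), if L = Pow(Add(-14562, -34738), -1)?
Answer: Rational(-1767947301, 49300) ≈ -35861.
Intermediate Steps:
L = Rational(-1, 49300) (L = Pow(-49300, -1) = Rational(-1, 49300) ≈ -2.0284e-5)
Add(L, -35861) = Add(Rational(-1, 49300), -35861) = Rational(-1767947301, 49300)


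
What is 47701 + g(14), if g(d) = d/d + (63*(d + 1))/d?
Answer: 95539/2 ≈ 47770.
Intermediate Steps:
g(d) = 1 + (63 + 63*d)/d (g(d) = 1 + (63*(1 + d))/d = 1 + (63 + 63*d)/d)
47701 + g(14) = 47701 + (64 + 63/14) = 47701 + (64 + 63*(1/14)) = 47701 + (64 + 9/2) = 47701 + 137/2 = 95539/2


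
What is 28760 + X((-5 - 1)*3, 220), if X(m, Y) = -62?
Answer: 28698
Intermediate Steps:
28760 + X((-5 - 1)*3, 220) = 28760 - 62 = 28698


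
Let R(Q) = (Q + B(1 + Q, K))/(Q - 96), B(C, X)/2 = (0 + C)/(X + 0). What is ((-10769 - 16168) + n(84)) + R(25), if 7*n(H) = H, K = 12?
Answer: -5735113/213 ≈ -26925.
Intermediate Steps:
n(H) = H/7
B(C, X) = 2*C/X (B(C, X) = 2*((0 + C)/(X + 0)) = 2*(C/X) = 2*C/X)
R(Q) = (1/6 + 7*Q/6)/(-96 + Q) (R(Q) = (Q + 2*(1 + Q)/12)/(Q - 96) = (Q + 2*(1 + Q)*(1/12))/(-96 + Q) = (Q + (1/6 + Q/6))/(-96 + Q) = (1/6 + 7*Q/6)/(-96 + Q))
((-10769 - 16168) + n(84)) + R(25) = ((-10769 - 16168) + (1/7)*84) + (1 + 7*25)/(6*(-96 + 25)) = (-26937 + 12) + (1/6)*(1 + 175)/(-71) = -26925 + (1/6)*(-1/71)*176 = -26925 - 88/213 = -5735113/213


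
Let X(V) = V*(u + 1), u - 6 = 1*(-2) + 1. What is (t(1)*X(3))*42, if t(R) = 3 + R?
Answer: 3024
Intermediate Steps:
u = 5 (u = 6 + (1*(-2) + 1) = 6 + (-2 + 1) = 6 - 1 = 5)
X(V) = 6*V (X(V) = V*(5 + 1) = V*6 = 6*V)
(t(1)*X(3))*42 = ((3 + 1)*(6*3))*42 = (4*18)*42 = 72*42 = 3024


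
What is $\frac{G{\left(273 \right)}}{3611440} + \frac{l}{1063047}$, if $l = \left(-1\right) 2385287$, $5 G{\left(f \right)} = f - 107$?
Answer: $- \frac{21535713975299}{9597826144200} \approx -2.2438$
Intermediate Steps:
$G{\left(f \right)} = - \frac{107}{5} + \frac{f}{5}$ ($G{\left(f \right)} = \frac{f - 107}{5} = \frac{-107 + f}{5} = - \frac{107}{5} + \frac{f}{5}$)
$l = -2385287$
$\frac{G{\left(273 \right)}}{3611440} + \frac{l}{1063047} = \frac{- \frac{107}{5} + \frac{1}{5} \cdot 273}{3611440} - \frac{2385287}{1063047} = \left(- \frac{107}{5} + \frac{273}{5}\right) \frac{1}{3611440} - \frac{2385287}{1063047} = \frac{166}{5} \cdot \frac{1}{3611440} - \frac{2385287}{1063047} = \frac{83}{9028600} - \frac{2385287}{1063047} = - \frac{21535713975299}{9597826144200}$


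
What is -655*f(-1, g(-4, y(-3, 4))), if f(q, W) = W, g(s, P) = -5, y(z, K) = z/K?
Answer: 3275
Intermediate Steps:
-655*f(-1, g(-4, y(-3, 4))) = -655*(-5) = 3275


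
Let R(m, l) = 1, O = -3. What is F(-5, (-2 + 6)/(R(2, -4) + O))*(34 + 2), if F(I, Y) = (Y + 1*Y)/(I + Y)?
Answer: 144/7 ≈ 20.571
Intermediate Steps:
F(I, Y) = 2*Y/(I + Y) (F(I, Y) = (Y + Y)/(I + Y) = (2*Y)/(I + Y) = 2*Y/(I + Y))
F(-5, (-2 + 6)/(R(2, -4) + O))*(34 + 2) = (2*((-2 + 6)/(1 - 3))/(-5 + (-2 + 6)/(1 - 3)))*(34 + 2) = (2*(4/(-2))/(-5 + 4/(-2)))*36 = (2*(4*(-1/2))/(-5 + 4*(-1/2)))*36 = (2*(-2)/(-5 - 2))*36 = (2*(-2)/(-7))*36 = (2*(-2)*(-1/7))*36 = (4/7)*36 = 144/7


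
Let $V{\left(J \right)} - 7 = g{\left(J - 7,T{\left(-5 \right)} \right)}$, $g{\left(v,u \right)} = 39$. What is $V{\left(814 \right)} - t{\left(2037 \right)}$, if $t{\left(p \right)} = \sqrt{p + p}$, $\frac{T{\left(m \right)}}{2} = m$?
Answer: $46 - \sqrt{4074} \approx -17.828$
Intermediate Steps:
$T{\left(m \right)} = 2 m$
$t{\left(p \right)} = \sqrt{2} \sqrt{p}$ ($t{\left(p \right)} = \sqrt{2 p} = \sqrt{2} \sqrt{p}$)
$V{\left(J \right)} = 46$ ($V{\left(J \right)} = 7 + 39 = 46$)
$V{\left(814 \right)} - t{\left(2037 \right)} = 46 - \sqrt{2} \sqrt{2037} = 46 - \sqrt{4074}$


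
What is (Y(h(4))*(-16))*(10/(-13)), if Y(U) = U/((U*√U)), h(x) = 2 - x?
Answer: -80*I*√2/13 ≈ -8.7029*I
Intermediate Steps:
Y(U) = U^(-½) (Y(U) = U/(U^(3/2)) = U/U^(3/2) = U^(-½))
(Y(h(4))*(-16))*(10/(-13)) = (-16/√(2 - 1*4))*(10/(-13)) = (-16/√(2 - 4))*(10*(-1/13)) = (-16/√(-2))*(-10/13) = (-I*√2/2*(-16))*(-10/13) = (8*I*√2)*(-10/13) = -80*I*√2/13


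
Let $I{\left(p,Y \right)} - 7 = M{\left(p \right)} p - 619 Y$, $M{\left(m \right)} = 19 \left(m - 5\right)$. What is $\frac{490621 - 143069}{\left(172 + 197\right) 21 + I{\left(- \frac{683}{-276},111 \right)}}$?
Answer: $- \frac{26475121152}{4652200697} \approx -5.6909$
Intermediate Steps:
$M{\left(m \right)} = -95 + 19 m$ ($M{\left(m \right)} = 19 \left(-5 + m\right) = -95 + 19 m$)
$I{\left(p,Y \right)} = 7 - 619 Y + p \left(-95 + 19 p\right)$ ($I{\left(p,Y \right)} = 7 - \left(619 Y - \left(-95 + 19 p\right) p\right) = 7 - \left(619 Y - p \left(-95 + 19 p\right)\right) = 7 - 619 Y + p \left(-95 + 19 p\right)$)
$\frac{490621 - 143069}{\left(172 + 197\right) 21 + I{\left(- \frac{683}{-276},111 \right)}} = \frac{490621 - 143069}{\left(172 + 197\right) 21 + \left(7 - 68709 + 19 \left(- \frac{683}{-276}\right) \left(-5 - \frac{683}{-276}\right)\right)} = \frac{347552}{369 \cdot 21 + \left(7 - 68709 + 19 \left(\left(-683\right) \left(- \frac{1}{276}\right)\right) \left(-5 - - \frac{683}{276}\right)\right)} = \frac{347552}{7749 + \left(7 - 68709 + 19 \cdot \frac{683}{276} \left(-5 + \frac{683}{276}\right)\right)} = \frac{347552}{7749 + \left(7 - 68709 + 19 \cdot \frac{683}{276} \left(- \frac{697}{276}\right)\right)} = \frac{347552}{7749 - \frac{5242488521}{76176}} = \frac{347552}{- \frac{4652200697}{76176}} = 347552 \left(- \frac{76176}{4652200697}\right) = - \frac{26475121152}{4652200697}$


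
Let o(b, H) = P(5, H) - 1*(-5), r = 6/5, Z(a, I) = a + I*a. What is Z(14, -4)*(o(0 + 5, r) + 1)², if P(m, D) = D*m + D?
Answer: -182952/25 ≈ -7318.1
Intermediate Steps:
P(m, D) = D + D*m
r = 6/5 (r = 6*(⅕) = 6/5 ≈ 1.2000)
o(b, H) = 5 + 6*H (o(b, H) = H*(1 + 5) - 1*(-5) = H*6 + 5 = 6*H + 5 = 5 + 6*H)
Z(14, -4)*(o(0 + 5, r) + 1)² = (14*(1 - 4))*((5 + 6*(6/5)) + 1)² = (14*(-3))*((5 + 36/5) + 1)² = -42*(61/5 + 1)² = -42*(66/5)² = -42*4356/25 = -182952/25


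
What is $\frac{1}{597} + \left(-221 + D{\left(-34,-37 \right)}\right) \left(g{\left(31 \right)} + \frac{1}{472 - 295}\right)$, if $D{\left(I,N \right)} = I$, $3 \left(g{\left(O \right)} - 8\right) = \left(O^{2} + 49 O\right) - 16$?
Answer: $- \frac{7449010726}{35223} \approx -2.1148 \cdot 10^{5}$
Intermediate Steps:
$g{\left(O \right)} = \frac{8}{3} + \frac{O^{2}}{3} + \frac{49 O}{3}$ ($g{\left(O \right)} = 8 + \frac{\left(O^{2} + 49 O\right) - 16}{3} = 8 + \frac{-16 + O^{2} + 49 O}{3} = 8 + \left(- \frac{16}{3} + \frac{O^{2}}{3} + \frac{49 O}{3}\right) = \frac{8}{3} + \frac{O^{2}}{3} + \frac{49 O}{3}$)
$\frac{1}{597} + \left(-221 + D{\left(-34,-37 \right)}\right) \left(g{\left(31 \right)} + \frac{1}{472 - 295}\right) = \frac{1}{597} + \left(-221 - 34\right) \left(\left(\frac{8}{3} + \frac{31^{2}}{3} + \frac{49}{3} \cdot 31\right) + \frac{1}{472 - 295}\right) = \frac{1}{597} - 255 \left(\left(\frac{8}{3} + \frac{1}{3} \cdot 961 + \frac{1519}{3}\right) + \frac{1}{177}\right) = \frac{1}{597} - 255 \left(\left(\frac{8}{3} + \frac{961}{3} + \frac{1519}{3}\right) + \frac{1}{177}\right) = \frac{1}{597} - 255 \left(\frac{2488}{3} + \frac{1}{177}\right) = \frac{1}{597} - \frac{12477405}{59} = - \frac{7449010726}{35223}$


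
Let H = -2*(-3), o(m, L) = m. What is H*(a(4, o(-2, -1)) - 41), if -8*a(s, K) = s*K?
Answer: -240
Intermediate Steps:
a(s, K) = -K*s/8 (a(s, K) = -s*K/8 = -K*s/8)
H = 6
H*(a(4, o(-2, -1)) - 41) = 6*(-1/8*(-2)*4 - 41) = 6*(1 - 41) = 6*(-40) = -240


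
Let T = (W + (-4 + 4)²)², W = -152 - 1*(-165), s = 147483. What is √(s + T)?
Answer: 2*√36913 ≈ 384.25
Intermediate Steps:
W = 13 (W = -152 + 165 = 13)
T = 169 (T = (13 + (-4 + 4)²)² = (13 + 0²)² = (13 + 0)² = 13² = 169)
√(s + T) = √(147483 + 169) = √147652 = 2*√36913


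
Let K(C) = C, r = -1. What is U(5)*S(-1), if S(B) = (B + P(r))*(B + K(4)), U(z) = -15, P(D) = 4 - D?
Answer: -180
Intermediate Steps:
S(B) = (4 + B)*(5 + B) (S(B) = (B + (4 - 1*(-1)))*(B + 4) = (B + (4 + 1))*(4 + B) = (B + 5)*(4 + B) = (5 + B)*(4 + B) = (4 + B)*(5 + B))
U(5)*S(-1) = -15*(20 + (-1)**2 + 9*(-1)) = -15*(20 + 1 - 9) = -15*12 = -180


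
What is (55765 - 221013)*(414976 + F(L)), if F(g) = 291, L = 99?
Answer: -68622041216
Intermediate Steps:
(55765 - 221013)*(414976 + F(L)) = (55765 - 221013)*(414976 + 291) = -165248*415267 = -68622041216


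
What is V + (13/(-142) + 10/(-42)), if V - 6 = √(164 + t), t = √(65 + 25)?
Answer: 16909/2982 + √(164 + 3*√10) ≈ 18.842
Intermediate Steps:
t = 3*√10 (t = √90 = 3*√10 ≈ 9.4868)
V = 6 + √(164 + 3*√10) ≈ 19.171
V + (13/(-142) + 10/(-42)) = (6 + √(164 + 3*√10)) + (13/(-142) + 10/(-42)) = (6 + √(164 + 3*√10)) + (13*(-1/142) + 10*(-1/42)) = (6 + √(164 + 3*√10)) + (-13/142 - 5/21) = (6 + √(164 + 3*√10)) - 983/2982 = 16909/2982 + √(164 + 3*√10)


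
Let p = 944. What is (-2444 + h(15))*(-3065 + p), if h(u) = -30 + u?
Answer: 5215539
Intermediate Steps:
(-2444 + h(15))*(-3065 + p) = (-2444 + (-30 + 15))*(-3065 + 944) = (-2444 - 15)*(-2121) = -2459*(-2121) = 5215539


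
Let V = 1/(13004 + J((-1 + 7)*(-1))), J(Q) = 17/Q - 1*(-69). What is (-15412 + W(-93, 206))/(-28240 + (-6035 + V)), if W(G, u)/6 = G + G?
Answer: 1296142288/2687879769 ≈ 0.48222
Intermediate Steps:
W(G, u) = 12*G (W(G, u) = 6*(G + G) = 6*(2*G) = 12*G)
J(Q) = 69 + 17/Q (J(Q) = 17/Q + 69 = 69 + 17/Q)
V = 6/78421 (V = 1/(13004 + (69 + 17/(((-1 + 7)*(-1))))) = 1/(13004 + (69 + 17/((6*(-1))))) = 1/(13004 + (69 + 17/(-6))) = 1/(13004 + (69 + 17*(-⅙))) = 1/(13004 + (69 - 17/6)) = 1/(13004 + 397/6) = 1/(78421/6) = 6/78421 ≈ 7.6510e-5)
(-15412 + W(-93, 206))/(-28240 + (-6035 + V)) = (-15412 + 12*(-93))/(-28240 + (-6035 + 6/78421)) = (-15412 - 1116)/(-28240 - 473270729/78421) = -16528/(-2687879769/78421) = -16528*(-78421/2687879769) = 1296142288/2687879769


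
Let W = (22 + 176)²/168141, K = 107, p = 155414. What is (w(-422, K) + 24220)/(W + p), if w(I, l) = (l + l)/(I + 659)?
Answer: 160864810319/1032194430831 ≈ 0.15585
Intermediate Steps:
W = 13068/56047 (W = 198²*(1/168141) = 39204*(1/168141) = 13068/56047 ≈ 0.23316)
w(I, l) = 2*l/(659 + I) (w(I, l) = (2*l)/(659 + I) = 2*l/(659 + I))
(w(-422, K) + 24220)/(W + p) = (2*107/(659 - 422) + 24220)/(13068/56047 + 155414) = (2*107/237 + 24220)/(8710501526/56047) = (2*107*(1/237) + 24220)*(56047/8710501526) = (214/237 + 24220)*(56047/8710501526) = (5740354/237)*(56047/8710501526) = 160864810319/1032194430831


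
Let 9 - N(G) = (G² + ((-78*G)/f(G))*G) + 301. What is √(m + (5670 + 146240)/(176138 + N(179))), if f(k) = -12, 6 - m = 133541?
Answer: 5*I*√88781723592195/128923 ≈ 365.43*I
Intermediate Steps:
m = -133535 (m = 6 - 1*133541 = 6 - 133541 = -133535)
N(G) = -292 - 15*G²/2 (N(G) = 9 - ((G² + (-78*G/(-12))*G) + 301) = 9 - ((G² + (-78*G*(-1/12))*G) + 301) = 9 - ((G² + (13*G/2)*G) + 301) = 9 - ((G² + 13*G²/2) + 301) = 9 - (15*G²/2 + 301) = 9 - (301 + 15*G²/2) = 9 + (-301 - 15*G²/2) = -292 - 15*G²/2)
√(m + (5670 + 146240)/(176138 + N(179))) = √(-133535 + (5670 + 146240)/(176138 + (-292 - 15/2*179²))) = √(-133535 + 151910/(176138 + (-292 - 15/2*32041))) = √(-133535 + 151910/(176138 + (-292 - 480615/2))) = √(-133535 + 151910/(176138 - 481199/2)) = √(-133535 + 151910/(-128923/2)) = √(-133535 + 151910*(-2/128923)) = √(-133535 - 303820/128923) = √(-17216036625/128923) = 5*I*√88781723592195/128923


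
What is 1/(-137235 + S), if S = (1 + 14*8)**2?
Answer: -1/124466 ≈ -8.0343e-6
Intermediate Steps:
S = 12769 (S = (1 + 112)**2 = 113**2 = 12769)
1/(-137235 + S) = 1/(-137235 + 12769) = 1/(-124466) = -1/124466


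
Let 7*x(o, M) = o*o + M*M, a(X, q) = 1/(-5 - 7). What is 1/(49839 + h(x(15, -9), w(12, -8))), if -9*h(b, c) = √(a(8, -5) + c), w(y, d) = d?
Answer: 48443508/2414375995309 + 18*I*√291/2414375995309 ≈ 2.0065e-5 + 1.2718e-10*I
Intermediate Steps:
a(X, q) = -1/12 (a(X, q) = 1/(-12) = -1/12)
x(o, M) = M²/7 + o²/7 (x(o, M) = (o*o + M*M)/7 = (o² + M²)/7 = (M² + o²)/7 = M²/7 + o²/7)
h(b, c) = -√(-1/12 + c)/9
1/(49839 + h(x(15, -9), w(12, -8))) = 1/(49839 - √(-3 + 36*(-8))/54) = 1/(49839 - √(-3 - 288)/54) = 1/(49839 - I*√291/54)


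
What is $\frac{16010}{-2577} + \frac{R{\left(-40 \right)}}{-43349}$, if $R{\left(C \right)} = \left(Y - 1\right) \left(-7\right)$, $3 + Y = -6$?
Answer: $- \frac{694197880}{111710373} \approx -6.2143$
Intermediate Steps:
$Y = -9$ ($Y = -3 - 6 = -9$)
$R{\left(C \right)} = 70$ ($R{\left(C \right)} = \left(-9 - 1\right) \left(-7\right) = \left(-10\right) \left(-7\right) = 70$)
$\frac{16010}{-2577} + \frac{R{\left(-40 \right)}}{-43349} = \frac{16010}{-2577} + \frac{70}{-43349} = 16010 \left(- \frac{1}{2577}\right) + 70 \left(- \frac{1}{43349}\right) = - \frac{16010}{2577} - \frac{70}{43349} = - \frac{694197880}{111710373}$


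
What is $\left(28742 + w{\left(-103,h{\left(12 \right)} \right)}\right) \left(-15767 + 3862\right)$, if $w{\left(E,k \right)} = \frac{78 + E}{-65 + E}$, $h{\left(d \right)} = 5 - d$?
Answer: $- \frac{57485447305}{168} \approx -3.4218 \cdot 10^{8}$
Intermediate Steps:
$w{\left(E,k \right)} = \frac{78 + E}{-65 + E}$
$\left(28742 + w{\left(-103,h{\left(12 \right)} \right)}\right) \left(-15767 + 3862\right) = \left(28742 + \frac{78 - 103}{-65 - 103}\right) \left(-15767 + 3862\right) = \left(28742 + \frac{1}{-168} \left(-25\right)\right) \left(-11905\right) = \left(28742 - - \frac{25}{168}\right) \left(-11905\right) = \left(28742 + \frac{25}{168}\right) \left(-11905\right) = \frac{4828681}{168} \left(-11905\right) = - \frac{57485447305}{168}$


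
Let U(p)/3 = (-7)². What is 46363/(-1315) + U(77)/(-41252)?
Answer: -1912759781/54246380 ≈ -35.261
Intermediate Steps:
U(p) = 147 (U(p) = 3*(-7)² = 3*49 = 147)
46363/(-1315) + U(77)/(-41252) = 46363/(-1315) + 147/(-41252) = 46363*(-1/1315) + 147*(-1/41252) = -46363/1315 - 147/41252 = -1912759781/54246380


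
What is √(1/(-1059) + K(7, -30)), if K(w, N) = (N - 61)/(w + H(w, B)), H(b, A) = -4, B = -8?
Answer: 2*I*√944981/353 ≈ 5.5077*I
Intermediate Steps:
K(w, N) = (-61 + N)/(-4 + w) (K(w, N) = (N - 61)/(w - 4) = (-61 + N)/(-4 + w))
√(1/(-1059) + K(7, -30)) = √(1/(-1059) + (-61 - 30)/(-4 + 7)) = √(-1/1059 - 91/3) = √(-10708/353) = 2*I*√944981/353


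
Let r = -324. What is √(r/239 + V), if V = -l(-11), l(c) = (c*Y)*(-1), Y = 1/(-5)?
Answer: √1205755/1195 ≈ 0.91889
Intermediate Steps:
Y = -⅕ (Y = 1*(-⅕) = -⅕ ≈ -0.20000)
l(c) = c/5 (l(c) = (c*(-⅕))*(-1) = -c/5*(-1) = c/5)
V = 11/5 (V = -(-11)/5 = -1*(-11/5) = 11/5 ≈ 2.2000)
√(r/239 + V) = √(-324/239 + 11/5) = √(1009/1195) = √1205755/1195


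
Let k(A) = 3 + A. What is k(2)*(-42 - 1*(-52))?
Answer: 50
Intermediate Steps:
k(2)*(-42 - 1*(-52)) = (3 + 2)*(-42 - 1*(-52)) = 5*(-42 + 52) = 5*10 = 50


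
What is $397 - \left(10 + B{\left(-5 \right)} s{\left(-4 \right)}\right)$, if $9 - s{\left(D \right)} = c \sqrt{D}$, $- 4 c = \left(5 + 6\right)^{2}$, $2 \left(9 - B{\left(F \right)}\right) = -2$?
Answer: $297 - 605 i \approx 297.0 - 605.0 i$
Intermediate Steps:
$B{\left(F \right)} = 10$ ($B{\left(F \right)} = 9 - -1 = 9 + 1 = 10$)
$c = - \frac{121}{4}$ ($c = - \frac{\left(5 + 6\right)^{2}}{4} = - \frac{11^{2}}{4} = \left(- \frac{1}{4}\right) 121 = - \frac{121}{4} \approx -30.25$)
$s{\left(D \right)} = 9 + \frac{121 \sqrt{D}}{4}$ ($s{\left(D \right)} = 9 - - \frac{121 \sqrt{D}}{4} = 9 + \frac{121 \sqrt{D}}{4}$)
$397 - \left(10 + B{\left(-5 \right)} s{\left(-4 \right)}\right) = 397 - \left(10 + 10 \left(9 + \frac{121 \sqrt{-4}}{4}\right)\right) = 397 - \left(10 + 10 \left(9 + \frac{121 \cdot 2 i}{4}\right)\right) = 397 - \left(10 + 10 \left(9 + \frac{121 i}{2}\right)\right) = 397 - \left(10 + \left(90 + 605 i\right)\right) = 397 - \left(100 + 605 i\right) = 297 - 605 i$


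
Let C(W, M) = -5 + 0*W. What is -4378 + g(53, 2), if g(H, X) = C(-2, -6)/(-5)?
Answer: -4377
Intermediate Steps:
C(W, M) = -5 (C(W, M) = -5 + 0 = -5)
g(H, X) = 1 (g(H, X) = -5/(-5) = -5*(-1/5) = 1)
-4378 + g(53, 2) = -4378 + 1 = -4377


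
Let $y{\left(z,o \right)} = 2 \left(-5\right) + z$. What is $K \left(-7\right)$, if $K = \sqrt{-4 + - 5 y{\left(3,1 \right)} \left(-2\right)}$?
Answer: $- 7 i \sqrt{74} \approx - 60.216 i$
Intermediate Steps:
$y{\left(z,o \right)} = -10 + z$
$K = i \sqrt{74}$ ($K = \sqrt{-4 + - 5 \left(-10 + 3\right) \left(-2\right)} = \sqrt{-4 + \left(-5\right) \left(-7\right) \left(-2\right)} = \sqrt{-4 + 35 \left(-2\right)} = \sqrt{-4 - 70} = \sqrt{-74} = i \sqrt{74} \approx 8.6023 i$)
$K \left(-7\right) = i \sqrt{74} \left(-7\right) = - 7 i \sqrt{74}$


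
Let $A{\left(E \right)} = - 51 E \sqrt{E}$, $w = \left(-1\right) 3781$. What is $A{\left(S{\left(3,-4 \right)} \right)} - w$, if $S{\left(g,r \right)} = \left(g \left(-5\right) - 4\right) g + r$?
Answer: $3781 + 3111 i \sqrt{61} \approx 3781.0 + 24298.0 i$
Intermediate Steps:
$w = -3781$
$S{\left(g,r \right)} = r + g \left(-4 - 5 g\right)$ ($S{\left(g,r \right)} = \left(- 5 g - 4\right) g + r = \left(-4 - 5 g\right) g + r = g \left(-4 - 5 g\right) + r = r + g \left(-4 - 5 g\right)$)
$A{\left(E \right)} = - 51 E^{\frac{3}{2}}$
$A{\left(S{\left(3,-4 \right)} \right)} - w = - 51 \left(-4 - 5 \cdot 3^{2} - 12\right)^{\frac{3}{2}} - -3781 = - 51 \left(-4 - 45 - 12\right)^{\frac{3}{2}} + 3781 = - 51 \left(-61\right)^{\frac{3}{2}} + 3781 = - 51 \left(- 61 i \sqrt{61}\right) + 3781 = 3111 i \sqrt{61} + 3781 = 3781 + 3111 i \sqrt{61}$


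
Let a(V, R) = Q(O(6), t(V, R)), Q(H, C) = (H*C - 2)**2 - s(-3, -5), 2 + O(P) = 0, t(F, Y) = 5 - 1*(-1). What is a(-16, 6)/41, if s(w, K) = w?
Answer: 199/41 ≈ 4.8537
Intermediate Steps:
t(F, Y) = 6 (t(F, Y) = 5 + 1 = 6)
O(P) = -2 (O(P) = -2 + 0 = -2)
Q(H, C) = 3 + (-2 + C*H)**2 (Q(H, C) = (H*C - 2)**2 - 1*(-3) = (C*H - 2)**2 + 3 = (-2 + C*H)**2 + 3 = 3 + (-2 + C*H)**2)
a(V, R) = 199 (a(V, R) = 3 + (-2 + 6*(-2))**2 = 3 + (-2 - 12)**2 = 3 + (-14)**2 = 3 + 196 = 199)
a(-16, 6)/41 = 199/41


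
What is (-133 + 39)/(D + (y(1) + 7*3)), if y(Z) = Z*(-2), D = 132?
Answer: -94/151 ≈ -0.62252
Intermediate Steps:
y(Z) = -2*Z
(-133 + 39)/(D + (y(1) + 7*3)) = (-133 + 39)/(132 + (-2*1 + 7*3)) = -94/(132 + (-2 + 21)) = -94/(132 + 19) = -94/151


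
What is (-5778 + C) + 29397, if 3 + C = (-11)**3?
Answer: 22285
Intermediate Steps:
C = -1334 (C = -3 + (-11)**3 = -3 - 1331 = -1334)
(-5778 + C) + 29397 = (-5778 - 1334) + 29397 = -7112 + 29397 = 22285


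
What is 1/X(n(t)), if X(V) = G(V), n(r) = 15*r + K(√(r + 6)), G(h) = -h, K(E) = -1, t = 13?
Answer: -1/194 ≈ -0.0051546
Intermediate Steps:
n(r) = -1 + 15*r (n(r) = 15*r - 1 = -1 + 15*r)
X(V) = -V
1/X(n(t)) = 1/(-(-1 + 15*13)) = 1/(-(-1 + 195)) = 1/(-1*194) = 1/(-194) = -1/194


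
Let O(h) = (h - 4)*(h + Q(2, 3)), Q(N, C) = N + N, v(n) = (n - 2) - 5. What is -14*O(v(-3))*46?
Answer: -54096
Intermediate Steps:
v(n) = -7 + n (v(n) = (-2 + n) - 5 = -7 + n)
Q(N, C) = 2*N
O(h) = (-4 + h)*(4 + h) (O(h) = (h - 4)*(h + 2*2) = (-4 + h)*(h + 4) = (-4 + h)*(4 + h))
-14*O(v(-3))*46 = -14*(-16 + (-7 - 3)²)*46 = -14*(-16 + (-10)²)*46 = -14*(-16 + 100)*46 = -14*84*46 = -1176*46 = -54096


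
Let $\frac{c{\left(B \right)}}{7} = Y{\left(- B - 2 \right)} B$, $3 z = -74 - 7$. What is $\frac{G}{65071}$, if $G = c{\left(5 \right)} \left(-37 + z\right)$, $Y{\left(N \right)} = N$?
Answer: $\frac{15680}{65071} \approx 0.24097$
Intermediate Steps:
$z = -27$ ($z = \frac{-74 - 7}{3} = \frac{1}{3} \left(-81\right) = -27$)
$c{\left(B \right)} = 7 B \left(-2 - B\right)$ ($c{\left(B \right)} = 7 \left(- B - 2\right) B = 7 \left(-2 - B\right) B = 7 B \left(-2 - B\right)$)
$G = 15680$ ($G = \left(-7\right) 5 \left(2 + 5\right) \left(-37 - 27\right) = \left(-7\right) 5 \cdot 7 \left(-64\right) = \left(-245\right) \left(-64\right) = 15680$)
$\frac{G}{65071} = \frac{15680}{65071}$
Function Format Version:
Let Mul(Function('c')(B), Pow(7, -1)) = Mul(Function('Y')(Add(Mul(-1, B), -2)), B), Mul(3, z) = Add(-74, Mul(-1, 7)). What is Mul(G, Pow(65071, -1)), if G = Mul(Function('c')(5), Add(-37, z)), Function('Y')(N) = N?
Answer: Rational(15680, 65071) ≈ 0.24097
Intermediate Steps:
z = -27 (z = Mul(Rational(1, 3), Add(-74, Mul(-1, 7))) = Mul(Rational(1, 3), Add(-74, -7)) = Mul(Rational(1, 3), -81) = -27)
Function('c')(B) = Mul(7, B, Add(-2, Mul(-1, B))) (Function('c')(B) = Mul(7, Mul(Add(Mul(-1, B), -2), B)) = Mul(7, Mul(Add(-2, Mul(-1, B)), B)) = Mul(7, Mul(B, Add(-2, Mul(-1, B)))) = Mul(7, B, Add(-2, Mul(-1, B))))
G = 15680 (G = Mul(Mul(-7, 5, Add(2, 5)), Add(-37, -27)) = Mul(Mul(-7, 5, 7), -64) = Mul(-245, -64) = 15680)
Mul(G, Pow(65071, -1)) = Mul(15680, Pow(65071, -1)) = Mul(15680, Rational(1, 65071)) = Rational(15680, 65071)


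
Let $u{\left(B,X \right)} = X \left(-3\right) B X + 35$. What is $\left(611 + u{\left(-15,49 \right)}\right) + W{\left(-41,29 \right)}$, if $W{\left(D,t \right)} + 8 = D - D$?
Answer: $108683$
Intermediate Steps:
$W{\left(D,t \right)} = -8$ ($W{\left(D,t \right)} = -8 + \left(D - D\right) = -8 + 0 = -8$)
$u{\left(B,X \right)} = 35 - 3 B X^{2}$ ($u{\left(B,X \right)} = - 3 X B X + 35 = - 3 B X X + 35 = - 3 B X^{2} + 35 = 35 - 3 B X^{2}$)
$\left(611 + u{\left(-15,49 \right)}\right) + W{\left(-41,29 \right)} = \left(611 - \left(-35 - 45 \cdot 49^{2}\right)\right) - 8 = \left(611 - \left(-35 - 108045\right)\right) - 8 = \left(611 + \left(35 + 108045\right)\right) - 8 = \left(611 + 108080\right) - 8 = 108691 - 8 = 108683$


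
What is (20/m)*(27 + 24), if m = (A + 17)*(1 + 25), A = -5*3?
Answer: 255/13 ≈ 19.615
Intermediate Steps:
A = -15
m = 52 (m = (-15 + 17)*(1 + 25) = 2*26 = 52)
(20/m)*(27 + 24) = (20/52)*(27 + 24) = (20*(1/52))*51 = (5/13)*51 = 255/13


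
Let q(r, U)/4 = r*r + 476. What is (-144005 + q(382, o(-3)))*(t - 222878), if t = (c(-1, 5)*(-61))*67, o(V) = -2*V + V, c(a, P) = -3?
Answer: -93007414115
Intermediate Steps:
o(V) = -V
t = 12261 (t = -3*(-61)*67 = 183*67 = 12261)
q(r, U) = 1904 + 4*r² (q(r, U) = 4*(r*r + 476) = 4*(r² + 476) = 4*(476 + r²) = 1904 + 4*r²)
(-144005 + q(382, o(-3)))*(t - 222878) = (-144005 + (1904 + 4*382²))*(12261 - 222878) = (-144005 + (1904 + 4*145924))*(-210617) = (-144005 + (1904 + 583696))*(-210617) = (-144005 + 585600)*(-210617) = 441595*(-210617) = -93007414115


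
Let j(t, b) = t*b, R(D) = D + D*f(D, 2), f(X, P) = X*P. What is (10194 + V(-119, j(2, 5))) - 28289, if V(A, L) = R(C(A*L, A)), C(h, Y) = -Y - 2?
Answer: 9400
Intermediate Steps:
f(X, P) = P*X
C(h, Y) = -2 - Y
R(D) = D + 2*D² (R(D) = D + D*(2*D) = D + 2*D²)
j(t, b) = b*t
V(A, L) = (-3 - 2*A)*(-2 - A) (V(A, L) = (-2 - A)*(1 + 2*(-2 - A)) = (-2 - A)*(1 + (-4 - 2*A)) = (-2 - A)*(-3 - 2*A) = (-3 - 2*A)*(-2 - A))
(10194 + V(-119, j(2, 5))) - 28289 = (10194 + (2 - 119)*(3 + 2*(-119))) - 28289 = (10194 - 117*(3 - 238)) - 28289 = (10194 - 117*(-235)) - 28289 = (10194 + 27495) - 28289 = 37689 - 28289 = 9400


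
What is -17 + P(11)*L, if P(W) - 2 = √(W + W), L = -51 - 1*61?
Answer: -241 - 112*√22 ≈ -766.33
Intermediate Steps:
L = -112 (L = -51 - 61 = -112)
P(W) = 2 + √2*√W (P(W) = 2 + √(W + W) = 2 + √(2*W) = 2 + √2*√W)
-17 + P(11)*L = -17 + (2 + √2*√11)*(-112) = -17 + (2 + √22)*(-112) = -17 + (-224 - 112*√22) = -241 - 112*√22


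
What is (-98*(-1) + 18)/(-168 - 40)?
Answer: -29/52 ≈ -0.55769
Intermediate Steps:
(-98*(-1) + 18)/(-168 - 40) = (98 + 18)/(-208) = 116*(-1/208) = -29/52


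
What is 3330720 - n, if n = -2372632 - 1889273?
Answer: 7592625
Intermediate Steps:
n = -4261905
3330720 - n = 3330720 - 1*(-4261905) = 3330720 + 4261905 = 7592625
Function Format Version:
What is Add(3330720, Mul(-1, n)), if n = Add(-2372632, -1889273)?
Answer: 7592625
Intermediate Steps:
n = -4261905
Add(3330720, Mul(-1, n)) = Add(3330720, Mul(-1, -4261905)) = Add(3330720, 4261905) = 7592625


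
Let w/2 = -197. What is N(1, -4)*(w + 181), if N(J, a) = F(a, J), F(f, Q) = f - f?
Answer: 0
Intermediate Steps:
F(f, Q) = 0
N(J, a) = 0
w = -394 (w = 2*(-197) = -394)
N(1, -4)*(w + 181) = 0*(-394 + 181) = 0*(-213) = 0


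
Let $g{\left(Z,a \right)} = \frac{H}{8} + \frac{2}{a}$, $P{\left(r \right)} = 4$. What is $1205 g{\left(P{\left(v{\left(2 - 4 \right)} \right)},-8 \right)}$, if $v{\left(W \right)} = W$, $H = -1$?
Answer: $- \frac{3615}{8} \approx -451.88$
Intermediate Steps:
$g{\left(Z,a \right)} = - \frac{1}{8} + \frac{2}{a}$
$1205 g{\left(P{\left(v{\left(2 - 4 \right)} \right)},-8 \right)} = 1205 \frac{16 - -8}{8 \left(-8\right)} = 1205 \cdot \frac{1}{8} \left(- \frac{1}{8}\right) \left(16 + 8\right) = 1205 \cdot \frac{1}{8} \left(- \frac{1}{8}\right) 24 = 1205 \left(- \frac{3}{8}\right) = - \frac{3615}{8}$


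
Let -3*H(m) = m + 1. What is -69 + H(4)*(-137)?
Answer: 478/3 ≈ 159.33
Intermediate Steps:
H(m) = -⅓ - m/3 (H(m) = -(m + 1)/3 = -(1 + m)/3 = -⅓ - m/3)
-69 + H(4)*(-137) = -69 + (-⅓ - ⅓*4)*(-137) = -69 + (-⅓ - 4/3)*(-137) = -69 - 5/3*(-137) = -69 + 685/3 = 478/3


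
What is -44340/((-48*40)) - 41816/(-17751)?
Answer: 14456101/568032 ≈ 25.449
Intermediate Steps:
-44340/((-48*40)) - 41816/(-17751) = -44340/(-1920) - 41816*(-1/17751) = -44340*(-1/1920) + 41816/17751 = 739/32 + 41816/17751 = 14456101/568032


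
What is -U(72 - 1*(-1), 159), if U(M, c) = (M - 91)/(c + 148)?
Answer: 18/307 ≈ 0.058632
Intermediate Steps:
U(M, c) = (-91 + M)/(148 + c)
-U(72 - 1*(-1), 159) = -(-91 + (72 - 1*(-1)))/(148 + 159) = -(-91 + (72 + 1))/307 = -(-91 + 73)/307 = -(-18)/307 = -1*(-18/307) = 18/307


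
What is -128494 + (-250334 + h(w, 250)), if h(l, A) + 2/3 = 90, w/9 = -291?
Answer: -1136216/3 ≈ -3.7874e+5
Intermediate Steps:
w = -2619 (w = 9*(-291) = -2619)
h(l, A) = 268/3 (h(l, A) = -⅔ + 90 = 268/3)
-128494 + (-250334 + h(w, 250)) = -128494 + (-250334 + 268/3) = -128494 - 750734/3 = -1136216/3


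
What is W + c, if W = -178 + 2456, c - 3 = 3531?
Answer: 5812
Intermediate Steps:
c = 3534 (c = 3 + 3531 = 3534)
W = 2278
W + c = 2278 + 3534 = 5812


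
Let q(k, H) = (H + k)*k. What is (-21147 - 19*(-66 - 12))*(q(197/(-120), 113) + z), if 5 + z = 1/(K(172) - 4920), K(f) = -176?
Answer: 752852809159/203840 ≈ 3.6934e+6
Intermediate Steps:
q(k, H) = k*(H + k)
z = -25481/5096 (z = -5 + 1/(-176 - 4920) = -5 + 1/(-5096) = -5 - 1/5096 = -25481/5096 ≈ -5.0002)
(-21147 - 19*(-66 - 12))*(q(197/(-120), 113) + z) = (-21147 - 19*(-66 - 12))*((197/(-120))*(113 + 197/(-120)) - 25481/5096) = (-21147 - 19*(-78))*((197*(-1/120))*(113 + 197*(-1/120)) - 25481/5096) = (-21147 + 1482)*(-197*(113 - 197/120)/120 - 25481/5096) = -19665*(-197/120*13363/120 - 25481/5096) = -19665*(-2632511/14400 - 25481/5096) = -19665*(-1722775307/9172800) = 752852809159/203840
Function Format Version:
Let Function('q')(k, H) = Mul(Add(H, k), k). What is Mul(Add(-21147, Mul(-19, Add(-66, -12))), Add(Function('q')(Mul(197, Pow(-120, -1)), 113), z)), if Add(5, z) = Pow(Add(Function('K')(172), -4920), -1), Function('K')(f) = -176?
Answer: Rational(752852809159, 203840) ≈ 3.6934e+6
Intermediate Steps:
Function('q')(k, H) = Mul(k, Add(H, k))
z = Rational(-25481, 5096) (z = Add(-5, Pow(Add(-176, -4920), -1)) = Add(-5, Pow(-5096, -1)) = Add(-5, Rational(-1, 5096)) = Rational(-25481, 5096) ≈ -5.0002)
Mul(Add(-21147, Mul(-19, Add(-66, -12))), Add(Function('q')(Mul(197, Pow(-120, -1)), 113), z)) = Mul(Add(-21147, Mul(-19, Add(-66, -12))), Add(Mul(Mul(197, Pow(-120, -1)), Add(113, Mul(197, Pow(-120, -1)))), Rational(-25481, 5096))) = Mul(Add(-21147, Mul(-19, -78)), Add(Mul(Mul(197, Rational(-1, 120)), Add(113, Mul(197, Rational(-1, 120)))), Rational(-25481, 5096))) = Mul(Add(-21147, 1482), Add(Mul(Rational(-197, 120), Add(113, Rational(-197, 120))), Rational(-25481, 5096))) = Mul(-19665, Add(Mul(Rational(-197, 120), Rational(13363, 120)), Rational(-25481, 5096))) = Mul(-19665, Add(Rational(-2632511, 14400), Rational(-25481, 5096))) = Mul(-19665, Rational(-1722775307, 9172800)) = Rational(752852809159, 203840)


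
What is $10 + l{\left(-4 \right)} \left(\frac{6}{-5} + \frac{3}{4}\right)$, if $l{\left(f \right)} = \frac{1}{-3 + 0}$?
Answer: $\frac{203}{20} \approx 10.15$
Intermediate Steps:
$l{\left(f \right)} = - \frac{1}{3}$ ($l{\left(f \right)} = \frac{1}{-3} = - \frac{1}{3}$)
$10 + l{\left(-4 \right)} \left(\frac{6}{-5} + \frac{3}{4}\right) = 10 - \frac{\frac{6}{-5} + \frac{3}{4}}{3} = 10 - \frac{6 \left(- \frac{1}{5}\right) + 3 \cdot \frac{1}{4}}{3} = 10 - \frac{- \frac{6}{5} + \frac{3}{4}}{3} = 10 - - \frac{3}{20} = 10 + \frac{3}{20} = \frac{203}{20}$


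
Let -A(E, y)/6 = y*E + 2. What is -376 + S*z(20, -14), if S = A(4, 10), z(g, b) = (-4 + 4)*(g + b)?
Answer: -376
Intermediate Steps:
A(E, y) = -12 - 6*E*y (A(E, y) = -6*(y*E + 2) = -6*(E*y + 2) = -6*(2 + E*y) = -12 - 6*E*y)
z(g, b) = 0 (z(g, b) = 0*(b + g) = 0)
S = -252 (S = -12 - 6*4*10 = -12 - 240 = -252)
-376 + S*z(20, -14) = -376 - 252*0 = -376 + 0 = -376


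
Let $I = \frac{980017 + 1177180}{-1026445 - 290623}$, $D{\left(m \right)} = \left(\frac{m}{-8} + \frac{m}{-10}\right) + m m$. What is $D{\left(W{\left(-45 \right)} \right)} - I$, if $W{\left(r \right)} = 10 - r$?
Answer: $\frac{7939978361}{2634136} \approx 3014.3$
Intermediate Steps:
$D{\left(m \right)} = m^{2} - \frac{9 m}{40}$ ($D{\left(m \right)} = \left(m \left(- \frac{1}{8}\right) + m \left(- \frac{1}{10}\right)\right) + m^{2} = \left(- \frac{m}{8} - \frac{m}{10}\right) + m^{2} = - \frac{9 m}{40} + m^{2} = m^{2} - \frac{9 m}{40}$)
$I = - \frac{2157197}{1317068}$ ($I = \frac{2157197}{-1317068} = 2157197 \left(- \frac{1}{1317068}\right) = - \frac{2157197}{1317068} \approx -1.6379$)
$D{\left(W{\left(-45 \right)} \right)} - I = \frac{\left(10 - -45\right) \left(-9 + 40 \left(10 - -45\right)\right)}{40} - - \frac{2157197}{1317068} = \frac{\left(10 + 45\right) \left(-9 + 40 \left(10 + 45\right)\right)}{40} + \frac{2157197}{1317068} = \frac{1}{40} \cdot 55 \left(-9 + 40 \cdot 55\right) + \frac{2157197}{1317068} = \frac{1}{40} \cdot 55 \left(-9 + 2200\right) + \frac{2157197}{1317068} = \frac{1}{40} \cdot 55 \cdot 2191 + \frac{2157197}{1317068} = \frac{24101}{8} + \frac{2157197}{1317068} = \frac{7939978361}{2634136}$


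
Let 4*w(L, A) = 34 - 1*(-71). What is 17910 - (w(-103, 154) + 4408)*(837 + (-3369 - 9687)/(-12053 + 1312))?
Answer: -158921567961/42964 ≈ -3.6989e+6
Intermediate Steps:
w(L, A) = 105/4 (w(L, A) = (34 - 1*(-71))/4 = (34 + 71)/4 = (¼)*105 = 105/4)
17910 - (w(-103, 154) + 4408)*(837 + (-3369 - 9687)/(-12053 + 1312)) = 17910 - (105/4 + 4408)*(837 + (-3369 - 9687)/(-12053 + 1312)) = 17910 - 17737*(837 - 13056/(-10741))/4 = 17910 - 17737*(837 - 13056*(-1/10741))/4 = 17910 - 17737*(837 + 13056/10741)/4 = 17910 - 17737*9003273/(4*10741) = 17910 - 1*159691053201/42964 = 17910 - 159691053201/42964 = -158921567961/42964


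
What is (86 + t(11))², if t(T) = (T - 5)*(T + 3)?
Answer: 28900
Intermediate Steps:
t(T) = (-5 + T)*(3 + T)
(86 + t(11))² = (86 + (-15 + 11² - 2*11))² = (86 + (-15 + 121 - 22))² = (86 + 84)² = 170² = 28900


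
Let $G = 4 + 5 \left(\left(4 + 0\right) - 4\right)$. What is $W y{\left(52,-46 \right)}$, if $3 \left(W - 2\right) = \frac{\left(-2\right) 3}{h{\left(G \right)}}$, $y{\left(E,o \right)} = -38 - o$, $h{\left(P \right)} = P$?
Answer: $12$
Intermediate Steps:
$G = 4$ ($G = 4 + 5 \left(4 - 4\right) = 4 + 5 \cdot 0 = 4 + 0 = 4$)
$W = \frac{3}{2}$ ($W = 2 + \frac{\left(-2\right) 3 \cdot \frac{1}{4}}{3} = 2 + \frac{\left(-6\right) \frac{1}{4}}{3} = 2 + \frac{1}{3} \left(- \frac{3}{2}\right) = 2 - \frac{1}{2} = \frac{3}{2} \approx 1.5$)
$W y{\left(52,-46 \right)} = \frac{3 \left(-38 - -46\right)}{2} = \frac{3 \left(-38 + 46\right)}{2} = \frac{3}{2} \cdot 8 = 12$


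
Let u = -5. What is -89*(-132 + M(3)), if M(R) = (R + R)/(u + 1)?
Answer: 23763/2 ≈ 11882.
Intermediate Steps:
M(R) = -R/2 (M(R) = (R + R)/(-5 + 1) = (2*R)/(-4) = (2*R)*(-¼) = -R/2)
-89*(-132 + M(3)) = -89*(-132 - ½*3) = -89*(-132 - 3/2) = -89*(-267/2) = 23763/2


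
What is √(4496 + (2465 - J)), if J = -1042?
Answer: √8003 ≈ 89.459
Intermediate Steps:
√(4496 + (2465 - J)) = √(4496 + (2465 - 1*(-1042))) = √(4496 + (2465 + 1042)) = √(4496 + 3507) = √8003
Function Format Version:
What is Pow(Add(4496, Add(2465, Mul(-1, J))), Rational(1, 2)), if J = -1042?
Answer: Pow(8003, Rational(1, 2)) ≈ 89.459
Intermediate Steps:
Pow(Add(4496, Add(2465, Mul(-1, J))), Rational(1, 2)) = Pow(Add(4496, Add(2465, Mul(-1, -1042))), Rational(1, 2)) = Pow(Add(4496, Add(2465, 1042)), Rational(1, 2)) = Pow(Add(4496, 3507), Rational(1, 2)) = Pow(8003, Rational(1, 2))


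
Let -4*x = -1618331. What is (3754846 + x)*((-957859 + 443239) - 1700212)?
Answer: -9212435897220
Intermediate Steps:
x = 1618331/4 (x = -¼*(-1618331) = 1618331/4 ≈ 4.0458e+5)
(3754846 + x)*((-957859 + 443239) - 1700212) = (3754846 + 1618331/4)*((-957859 + 443239) - 1700212) = 16637715*(-514620 - 1700212)/4 = (16637715/4)*(-2214832) = -9212435897220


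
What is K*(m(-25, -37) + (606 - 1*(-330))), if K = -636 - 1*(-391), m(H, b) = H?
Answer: -223195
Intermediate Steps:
K = -245 (K = -636 + 391 = -245)
K*(m(-25, -37) + (606 - 1*(-330))) = -245*(-25 + (606 - 1*(-330))) = -245*(-25 + (606 + 330)) = -245*(-25 + 936) = -245*911 = -223195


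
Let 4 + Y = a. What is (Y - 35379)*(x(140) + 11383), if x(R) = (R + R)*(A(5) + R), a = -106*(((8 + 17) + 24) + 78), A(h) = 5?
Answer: -2539109635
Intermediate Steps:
a = -13462 (a = -106*((25 + 24) + 78) = -106*(49 + 78) = -106*127 = -13462)
Y = -13466 (Y = -4 - 13462 = -13466)
x(R) = 2*R*(5 + R) (x(R) = (R + R)*(5 + R) = (2*R)*(5 + R) = 2*R*(5 + R))
(Y - 35379)*(x(140) + 11383) = (-13466 - 35379)*(2*140*(5 + 140) + 11383) = -48845*(2*140*145 + 11383) = -48845*(40600 + 11383) = -48845*51983 = -2539109635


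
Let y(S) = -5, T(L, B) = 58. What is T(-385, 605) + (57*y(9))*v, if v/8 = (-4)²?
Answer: -36422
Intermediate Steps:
v = 128 (v = 8*(-4)² = 8*16 = 128)
T(-385, 605) + (57*y(9))*v = 58 + (57*(-5))*128 = 58 - 285*128 = 58 - 36480 = -36422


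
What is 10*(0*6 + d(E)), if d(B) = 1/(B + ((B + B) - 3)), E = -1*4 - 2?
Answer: -10/21 ≈ -0.47619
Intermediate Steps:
E = -6 (E = -4 - 2 = -6)
d(B) = 1/(-3 + 3*B) (d(B) = 1/(B + (2*B - 3)) = 1/(B + (-3 + 2*B)) = 1/(-3 + 3*B))
10*(0*6 + d(E)) = 10*(0*6 + 1/(3*(-1 - 6))) = 10*(0 + (⅓)/(-7)) = 10*(0 + (⅓)*(-⅐)) = 10*(0 - 1/21) = 10*(-1/21) = -10/21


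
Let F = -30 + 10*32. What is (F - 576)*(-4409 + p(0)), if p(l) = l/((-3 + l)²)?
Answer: 1260974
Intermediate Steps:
F = 290 (F = -30 + 320 = 290)
p(l) = l/(-3 + l)²
(F - 576)*(-4409 + p(0)) = (290 - 576)*(-4409 + 0/(-3 + 0)²) = -286*(-4409 + 0/(-3)²) = -286*(-4409 + 0*(⅑)) = -286*(-4409 + 0) = -286*(-4409) = 1260974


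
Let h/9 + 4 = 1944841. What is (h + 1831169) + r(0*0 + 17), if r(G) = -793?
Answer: 19333909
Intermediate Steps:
h = 17503533 (h = -36 + 9*1944841 = -36 + 17503569 = 17503533)
(h + 1831169) + r(0*0 + 17) = (17503533 + 1831169) - 793 = 19334702 - 793 = 19333909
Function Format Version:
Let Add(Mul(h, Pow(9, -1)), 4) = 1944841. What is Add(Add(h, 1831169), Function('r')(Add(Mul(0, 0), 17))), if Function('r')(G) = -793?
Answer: 19333909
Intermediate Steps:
h = 17503533 (h = Add(-36, Mul(9, 1944841)) = Add(-36, 17503569) = 17503533)
Add(Add(h, 1831169), Function('r')(Add(Mul(0, 0), 17))) = Add(Add(17503533, 1831169), -793) = Add(19334702, -793) = 19333909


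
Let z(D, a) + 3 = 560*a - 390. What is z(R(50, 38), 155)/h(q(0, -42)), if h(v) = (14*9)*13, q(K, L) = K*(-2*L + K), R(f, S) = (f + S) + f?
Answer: 86407/1638 ≈ 52.752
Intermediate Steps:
R(f, S) = S + 2*f (R(f, S) = (S + f) + f = S + 2*f)
z(D, a) = -393 + 560*a (z(D, a) = -3 + (560*a - 390) = -3 + (-390 + 560*a) = -393 + 560*a)
q(K, L) = K*(K - 2*L)
h(v) = 1638 (h(v) = 126*13 = 1638)
z(R(50, 38), 155)/h(q(0, -42)) = (-393 + 560*155)/1638 = (-393 + 86800)*(1/1638) = 86407*(1/1638) = 86407/1638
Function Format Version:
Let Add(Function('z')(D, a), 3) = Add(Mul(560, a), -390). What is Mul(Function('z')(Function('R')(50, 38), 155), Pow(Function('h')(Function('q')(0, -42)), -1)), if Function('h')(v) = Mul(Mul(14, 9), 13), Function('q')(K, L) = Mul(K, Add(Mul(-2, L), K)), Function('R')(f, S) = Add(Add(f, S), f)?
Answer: Rational(86407, 1638) ≈ 52.752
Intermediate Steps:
Function('R')(f, S) = Add(S, Mul(2, f)) (Function('R')(f, S) = Add(Add(S, f), f) = Add(S, Mul(2, f)))
Function('z')(D, a) = Add(-393, Mul(560, a)) (Function('z')(D, a) = Add(-3, Add(Mul(560, a), -390)) = Add(-3, Add(-390, Mul(560, a))) = Add(-393, Mul(560, a)))
Function('q')(K, L) = Mul(K, Add(K, Mul(-2, L)))
Function('h')(v) = 1638 (Function('h')(v) = Mul(126, 13) = 1638)
Mul(Function('z')(Function('R')(50, 38), 155), Pow(Function('h')(Function('q')(0, -42)), -1)) = Mul(Add(-393, Mul(560, 155)), Pow(1638, -1)) = Mul(Add(-393, 86800), Rational(1, 1638)) = Mul(86407, Rational(1, 1638)) = Rational(86407, 1638)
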